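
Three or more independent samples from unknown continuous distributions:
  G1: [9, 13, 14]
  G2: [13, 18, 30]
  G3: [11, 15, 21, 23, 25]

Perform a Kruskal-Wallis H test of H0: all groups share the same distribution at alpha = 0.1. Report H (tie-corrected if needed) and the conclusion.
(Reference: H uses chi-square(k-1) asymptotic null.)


Step 1: Combine all N = 11 observations and assign midranks.
sorted (value, group, rank): (9,G1,1), (11,G3,2), (13,G1,3.5), (13,G2,3.5), (14,G1,5), (15,G3,6), (18,G2,7), (21,G3,8), (23,G3,9), (25,G3,10), (30,G2,11)
Step 2: Sum ranks within each group.
R_1 = 9.5 (n_1 = 3)
R_2 = 21.5 (n_2 = 3)
R_3 = 35 (n_3 = 5)
Step 3: H = 12/(N(N+1)) * sum(R_i^2/n_i) - 3(N+1)
     = 12/(11*12) * (9.5^2/3 + 21.5^2/3 + 35^2/5) - 3*12
     = 0.090909 * 429.167 - 36
     = 3.015152.
Step 4: Ties present; correction factor C = 1 - 6/(11^3 - 11) = 0.995455. Corrected H = 3.015152 / 0.995455 = 3.028919.
Step 5: Under H0, H ~ chi^2(2); p-value = 0.219927.
Step 6: alpha = 0.1. fail to reject H0.

H = 3.0289, df = 2, p = 0.219927, fail to reject H0.


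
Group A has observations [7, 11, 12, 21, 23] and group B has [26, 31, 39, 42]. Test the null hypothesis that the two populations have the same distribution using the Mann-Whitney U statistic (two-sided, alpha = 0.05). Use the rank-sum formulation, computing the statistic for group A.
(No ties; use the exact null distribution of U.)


Step 1: Combine and sort all 9 observations; assign midranks.
sorted (value, group): (7,X), (11,X), (12,X), (21,X), (23,X), (26,Y), (31,Y), (39,Y), (42,Y)
ranks: 7->1, 11->2, 12->3, 21->4, 23->5, 26->6, 31->7, 39->8, 42->9
Step 2: Rank sum for X: R1 = 1 + 2 + 3 + 4 + 5 = 15.
Step 3: U_X = R1 - n1(n1+1)/2 = 15 - 5*6/2 = 15 - 15 = 0.
       U_Y = n1*n2 - U_X = 20 - 0 = 20.
Step 4: No ties, so the exact null distribution of U (based on enumerating the C(9,5) = 126 equally likely rank assignments) gives the two-sided p-value.
Step 5: p-value = 0.015873; compare to alpha = 0.05. reject H0.

U_X = 0, p = 0.015873, reject H0 at alpha = 0.05.


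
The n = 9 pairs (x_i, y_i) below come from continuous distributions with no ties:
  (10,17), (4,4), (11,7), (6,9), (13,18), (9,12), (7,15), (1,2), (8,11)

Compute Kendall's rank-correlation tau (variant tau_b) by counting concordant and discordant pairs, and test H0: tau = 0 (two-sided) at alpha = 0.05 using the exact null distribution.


Step 1: Enumerate the 36 unordered pairs (i,j) with i<j and classify each by sign(x_j-x_i) * sign(y_j-y_i).
  (1,2):dx=-6,dy=-13->C; (1,3):dx=+1,dy=-10->D; (1,4):dx=-4,dy=-8->C; (1,5):dx=+3,dy=+1->C
  (1,6):dx=-1,dy=-5->C; (1,7):dx=-3,dy=-2->C; (1,8):dx=-9,dy=-15->C; (1,9):dx=-2,dy=-6->C
  (2,3):dx=+7,dy=+3->C; (2,4):dx=+2,dy=+5->C; (2,5):dx=+9,dy=+14->C; (2,6):dx=+5,dy=+8->C
  (2,7):dx=+3,dy=+11->C; (2,8):dx=-3,dy=-2->C; (2,9):dx=+4,dy=+7->C; (3,4):dx=-5,dy=+2->D
  (3,5):dx=+2,dy=+11->C; (3,6):dx=-2,dy=+5->D; (3,7):dx=-4,dy=+8->D; (3,8):dx=-10,dy=-5->C
  (3,9):dx=-3,dy=+4->D; (4,5):dx=+7,dy=+9->C; (4,6):dx=+3,dy=+3->C; (4,7):dx=+1,dy=+6->C
  (4,8):dx=-5,dy=-7->C; (4,9):dx=+2,dy=+2->C; (5,6):dx=-4,dy=-6->C; (5,7):dx=-6,dy=-3->C
  (5,8):dx=-12,dy=-16->C; (5,9):dx=-5,dy=-7->C; (6,7):dx=-2,dy=+3->D; (6,8):dx=-8,dy=-10->C
  (6,9):dx=-1,dy=-1->C; (7,8):dx=-6,dy=-13->C; (7,9):dx=+1,dy=-4->D; (8,9):dx=+7,dy=+9->C
Step 2: C = 29, D = 7, total pairs = 36.
Step 3: tau = (C - D)/(n(n-1)/2) = (29 - 7)/36 = 0.611111.
Step 4: Exact two-sided p-value (enumerate n! = 362880 permutations of y under H0): p = 0.024741.
Step 5: alpha = 0.05. reject H0.

tau_b = 0.6111 (C=29, D=7), p = 0.024741, reject H0.


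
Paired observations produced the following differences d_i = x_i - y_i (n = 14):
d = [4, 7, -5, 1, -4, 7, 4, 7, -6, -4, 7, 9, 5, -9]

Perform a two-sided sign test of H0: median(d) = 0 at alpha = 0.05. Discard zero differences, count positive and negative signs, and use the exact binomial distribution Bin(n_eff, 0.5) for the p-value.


Step 1: Discard zero differences. Original n = 14; n_eff = number of nonzero differences = 14.
Nonzero differences (with sign): +4, +7, -5, +1, -4, +7, +4, +7, -6, -4, +7, +9, +5, -9
Step 2: Count signs: positive = 9, negative = 5.
Step 3: Under H0: P(positive) = 0.5, so the number of positives S ~ Bin(14, 0.5).
Step 4: Two-sided exact p-value = sum of Bin(14,0.5) probabilities at or below the observed probability = 0.423950.
Step 5: alpha = 0.05. fail to reject H0.

n_eff = 14, pos = 9, neg = 5, p = 0.423950, fail to reject H0.


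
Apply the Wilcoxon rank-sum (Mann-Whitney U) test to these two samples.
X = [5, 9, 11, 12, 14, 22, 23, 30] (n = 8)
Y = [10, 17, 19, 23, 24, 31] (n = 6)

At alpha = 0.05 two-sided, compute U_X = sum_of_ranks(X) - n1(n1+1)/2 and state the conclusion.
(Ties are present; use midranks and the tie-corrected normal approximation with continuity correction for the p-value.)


Step 1: Combine and sort all 14 observations; assign midranks.
sorted (value, group): (5,X), (9,X), (10,Y), (11,X), (12,X), (14,X), (17,Y), (19,Y), (22,X), (23,X), (23,Y), (24,Y), (30,X), (31,Y)
ranks: 5->1, 9->2, 10->3, 11->4, 12->5, 14->6, 17->7, 19->8, 22->9, 23->10.5, 23->10.5, 24->12, 30->13, 31->14
Step 2: Rank sum for X: R1 = 1 + 2 + 4 + 5 + 6 + 9 + 10.5 + 13 = 50.5.
Step 3: U_X = R1 - n1(n1+1)/2 = 50.5 - 8*9/2 = 50.5 - 36 = 14.5.
       U_Y = n1*n2 - U_X = 48 - 14.5 = 33.5.
Step 4: Ties are present, so use the tie-corrected normal approximation (with continuity correction) for the p-value.
Step 5: p-value = 0.244759; compare to alpha = 0.05. fail to reject H0.

U_X = 14.5, p = 0.244759, fail to reject H0 at alpha = 0.05.


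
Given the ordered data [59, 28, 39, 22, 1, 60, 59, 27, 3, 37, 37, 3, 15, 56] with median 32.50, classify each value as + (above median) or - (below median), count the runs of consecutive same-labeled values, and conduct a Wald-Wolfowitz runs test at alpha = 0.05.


Step 1: Compute median = 32.50; label A = above, B = below.
Labels in order: ABABBAABBAABBA  (n_A = 7, n_B = 7)
Step 2: Count runs R = 9.
Step 3: Under H0 (random ordering), E[R] = 2*n_A*n_B/(n_A+n_B) + 1 = 2*7*7/14 + 1 = 8.0000.
        Var[R] = 2*n_A*n_B*(2*n_A*n_B - n_A - n_B) / ((n_A+n_B)^2 * (n_A+n_B-1)) = 8232/2548 = 3.2308.
        SD[R] = 1.7974.
Step 4: Continuity-corrected z = (R - 0.5 - E[R]) / SD[R] = (9 - 0.5 - 8.0000) / 1.7974 = 0.2782.
Step 5: Two-sided p-value via normal approximation = 2*(1 - Phi(|z|)) = 0.780879.
Step 6: alpha = 0.05. fail to reject H0.

R = 9, z = 0.2782, p = 0.780879, fail to reject H0.


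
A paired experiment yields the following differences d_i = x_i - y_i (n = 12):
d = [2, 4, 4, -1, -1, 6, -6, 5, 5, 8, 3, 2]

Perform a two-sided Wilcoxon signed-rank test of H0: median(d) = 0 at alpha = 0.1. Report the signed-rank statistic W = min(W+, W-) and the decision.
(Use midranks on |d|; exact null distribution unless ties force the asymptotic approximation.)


Step 1: Drop any zero differences (none here) and take |d_i|.
|d| = [2, 4, 4, 1, 1, 6, 6, 5, 5, 8, 3, 2]
Step 2: Midrank |d_i| (ties get averaged ranks).
ranks: |2|->3.5, |4|->6.5, |4|->6.5, |1|->1.5, |1|->1.5, |6|->10.5, |6|->10.5, |5|->8.5, |5|->8.5, |8|->12, |3|->5, |2|->3.5
Step 3: Attach original signs; sum ranks with positive sign and with negative sign.
W+ = 3.5 + 6.5 + 6.5 + 10.5 + 8.5 + 8.5 + 12 + 5 + 3.5 = 64.5
W- = 1.5 + 1.5 + 10.5 = 13.5
(Check: W+ + W- = 78 should equal n(n+1)/2 = 78.)
Step 4: Test statistic W = min(W+, W-) = 13.5.
Step 5: Ties in |d|, so use the tie-corrected normal approximation.
        E[W] = n(n+1)/4 = 12*13/4 = 39.
        Tie groups: |d|=1 (t=2), |d|=2 (t=2), |d|=4 (t=2), |d|=5 (t=2), |d|=6 (t=2); sum(t^3 - t) = 30.
        Var[W] = n(n+1)(2n+1)/24 - sum(t^3-t)/48 = 3900/24 - 30/48 = 161.875.
        z = (W - E[W]) / sqrt(Var[W]) = (13.5 - 39) / 12.7230 = -2.0042.
        Two-sided p = 2*Phi(z) = 0.045044.
Step 6: alpha = 0.1. reject H0.

W+ = 64.5, W- = 13.5, W = min = 13.5, p = 0.045044, reject H0.


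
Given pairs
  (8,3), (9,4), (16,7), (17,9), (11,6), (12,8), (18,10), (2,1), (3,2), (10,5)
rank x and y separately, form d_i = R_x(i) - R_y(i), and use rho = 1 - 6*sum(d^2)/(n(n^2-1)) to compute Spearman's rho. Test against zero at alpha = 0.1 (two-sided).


Step 1: Rank x and y separately (midranks; no ties here).
rank(x): 8->3, 9->4, 16->8, 17->9, 11->6, 12->7, 18->10, 2->1, 3->2, 10->5
rank(y): 3->3, 4->4, 7->7, 9->9, 6->6, 8->8, 10->10, 1->1, 2->2, 5->5
Step 2: d_i = R_x(i) - R_y(i); compute d_i^2.
  (3-3)^2=0, (4-4)^2=0, (8-7)^2=1, (9-9)^2=0, (6-6)^2=0, (7-8)^2=1, (10-10)^2=0, (1-1)^2=0, (2-2)^2=0, (5-5)^2=0
sum(d^2) = 2.
Step 3: rho = 1 - 6*2 / (10*(10^2 - 1)) = 1 - 12/990 = 0.987879.
Step 4: Under H0, t = rho * sqrt((n-2)/(1-rho^2)) = 18.0003 ~ t(8).
Step 5: Two-sided p-value from the t-distribution with 8 df = 0.000000.
Step 6: alpha = 0.1. reject H0.

rho = 0.9879, p = 0.000000, reject H0 at alpha = 0.1.


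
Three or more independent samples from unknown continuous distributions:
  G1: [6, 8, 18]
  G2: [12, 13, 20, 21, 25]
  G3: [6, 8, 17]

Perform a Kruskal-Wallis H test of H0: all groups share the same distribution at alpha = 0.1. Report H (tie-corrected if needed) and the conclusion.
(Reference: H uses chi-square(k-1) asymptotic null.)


Step 1: Combine all N = 11 observations and assign midranks.
sorted (value, group, rank): (6,G1,1.5), (6,G3,1.5), (8,G1,3.5), (8,G3,3.5), (12,G2,5), (13,G2,6), (17,G3,7), (18,G1,8), (20,G2,9), (21,G2,10), (25,G2,11)
Step 2: Sum ranks within each group.
R_1 = 13 (n_1 = 3)
R_2 = 41 (n_2 = 5)
R_3 = 12 (n_3 = 3)
Step 3: H = 12/(N(N+1)) * sum(R_i^2/n_i) - 3(N+1)
     = 12/(11*12) * (13^2/3 + 41^2/5 + 12^2/3) - 3*12
     = 0.090909 * 440.533 - 36
     = 4.048485.
Step 4: Ties present; correction factor C = 1 - 12/(11^3 - 11) = 0.990909. Corrected H = 4.048485 / 0.990909 = 4.085627.
Step 5: Under H0, H ~ chi^2(2); p-value = 0.129663.
Step 6: alpha = 0.1. fail to reject H0.

H = 4.0856, df = 2, p = 0.129663, fail to reject H0.


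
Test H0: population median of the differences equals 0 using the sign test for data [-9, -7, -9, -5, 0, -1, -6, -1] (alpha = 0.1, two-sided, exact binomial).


Step 1: Discard zero differences. Original n = 8; n_eff = number of nonzero differences = 7.
Nonzero differences (with sign): -9, -7, -9, -5, -1, -6, -1
Step 2: Count signs: positive = 0, negative = 7.
Step 3: Under H0: P(positive) = 0.5, so the number of positives S ~ Bin(7, 0.5).
Step 4: Two-sided exact p-value = sum of Bin(7,0.5) probabilities at or below the observed probability = 0.015625.
Step 5: alpha = 0.1. reject H0.

n_eff = 7, pos = 0, neg = 7, p = 0.015625, reject H0.


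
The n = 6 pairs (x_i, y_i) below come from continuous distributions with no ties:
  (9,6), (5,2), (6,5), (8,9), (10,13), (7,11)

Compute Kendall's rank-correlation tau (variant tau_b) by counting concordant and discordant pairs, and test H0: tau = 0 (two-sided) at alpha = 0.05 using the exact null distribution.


Step 1: Enumerate the 15 unordered pairs (i,j) with i<j and classify each by sign(x_j-x_i) * sign(y_j-y_i).
  (1,2):dx=-4,dy=-4->C; (1,3):dx=-3,dy=-1->C; (1,4):dx=-1,dy=+3->D; (1,5):dx=+1,dy=+7->C
  (1,6):dx=-2,dy=+5->D; (2,3):dx=+1,dy=+3->C; (2,4):dx=+3,dy=+7->C; (2,5):dx=+5,dy=+11->C
  (2,6):dx=+2,dy=+9->C; (3,4):dx=+2,dy=+4->C; (3,5):dx=+4,dy=+8->C; (3,6):dx=+1,dy=+6->C
  (4,5):dx=+2,dy=+4->C; (4,6):dx=-1,dy=+2->D; (5,6):dx=-3,dy=-2->C
Step 2: C = 12, D = 3, total pairs = 15.
Step 3: tau = (C - D)/(n(n-1)/2) = (12 - 3)/15 = 0.600000.
Step 4: Exact two-sided p-value (enumerate n! = 720 permutations of y under H0): p = 0.136111.
Step 5: alpha = 0.05. fail to reject H0.

tau_b = 0.6000 (C=12, D=3), p = 0.136111, fail to reject H0.


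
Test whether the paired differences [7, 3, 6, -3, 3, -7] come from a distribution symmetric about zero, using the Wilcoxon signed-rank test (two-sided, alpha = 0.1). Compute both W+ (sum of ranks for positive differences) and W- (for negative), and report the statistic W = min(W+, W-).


Step 1: Drop any zero differences (none here) and take |d_i|.
|d| = [7, 3, 6, 3, 3, 7]
Step 2: Midrank |d_i| (ties get averaged ranks).
ranks: |7|->5.5, |3|->2, |6|->4, |3|->2, |3|->2, |7|->5.5
Step 3: Attach original signs; sum ranks with positive sign and with negative sign.
W+ = 5.5 + 2 + 4 + 2 = 13.5
W- = 2 + 5.5 = 7.5
(Check: W+ + W- = 21 should equal n(n+1)/2 = 21.)
Step 4: Test statistic W = min(W+, W-) = 7.5.
Step 5: Ties in |d|, so use the tie-corrected normal approximation.
        E[W] = n(n+1)/4 = 6*7/4 = 10.5.
        Tie groups: |d|=3 (t=3), |d|=7 (t=2); sum(t^3 - t) = 30.
        Var[W] = n(n+1)(2n+1)/24 - sum(t^3-t)/48 = 546/24 - 30/48 = 22.125.
        z = (W - E[W]) / sqrt(Var[W]) = (7.5 - 10.5) / 4.7037 = -0.6378.
        Two-sided p = 2*Phi(z) = 0.523609.
Step 6: alpha = 0.1. fail to reject H0.

W+ = 13.5, W- = 7.5, W = min = 7.5, p = 0.523609, fail to reject H0.


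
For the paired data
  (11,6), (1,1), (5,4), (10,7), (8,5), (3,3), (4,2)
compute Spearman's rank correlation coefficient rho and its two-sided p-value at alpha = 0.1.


Step 1: Rank x and y separately (midranks; no ties here).
rank(x): 11->7, 1->1, 5->4, 10->6, 8->5, 3->2, 4->3
rank(y): 6->6, 1->1, 4->4, 7->7, 5->5, 3->3, 2->2
Step 2: d_i = R_x(i) - R_y(i); compute d_i^2.
  (7-6)^2=1, (1-1)^2=0, (4-4)^2=0, (6-7)^2=1, (5-5)^2=0, (2-3)^2=1, (3-2)^2=1
sum(d^2) = 4.
Step 3: rho = 1 - 6*4 / (7*(7^2 - 1)) = 1 - 24/336 = 0.928571.
Step 4: Under H0, t = rho * sqrt((n-2)/(1-rho^2)) = 5.5943 ~ t(5).
Step 5: Two-sided p-value from the t-distribution with 5 df = 0.002519.
Step 6: alpha = 0.1. reject H0.

rho = 0.9286, p = 0.002519, reject H0 at alpha = 0.1.


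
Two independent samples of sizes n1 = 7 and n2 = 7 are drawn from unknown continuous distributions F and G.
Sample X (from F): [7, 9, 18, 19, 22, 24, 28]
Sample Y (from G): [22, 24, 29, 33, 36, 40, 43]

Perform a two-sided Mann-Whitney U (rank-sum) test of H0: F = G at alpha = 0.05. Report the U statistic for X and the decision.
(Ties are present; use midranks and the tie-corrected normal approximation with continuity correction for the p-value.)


Step 1: Combine and sort all 14 observations; assign midranks.
sorted (value, group): (7,X), (9,X), (18,X), (19,X), (22,X), (22,Y), (24,X), (24,Y), (28,X), (29,Y), (33,Y), (36,Y), (40,Y), (43,Y)
ranks: 7->1, 9->2, 18->3, 19->4, 22->5.5, 22->5.5, 24->7.5, 24->7.5, 28->9, 29->10, 33->11, 36->12, 40->13, 43->14
Step 2: Rank sum for X: R1 = 1 + 2 + 3 + 4 + 5.5 + 7.5 + 9 = 32.
Step 3: U_X = R1 - n1(n1+1)/2 = 32 - 7*8/2 = 32 - 28 = 4.
       U_Y = n1*n2 - U_X = 49 - 4 = 45.
Step 4: Ties are present, so use the tie-corrected normal approximation (with continuity correction) for the p-value.
Step 5: p-value = 0.010433; compare to alpha = 0.05. reject H0.

U_X = 4, p = 0.010433, reject H0 at alpha = 0.05.


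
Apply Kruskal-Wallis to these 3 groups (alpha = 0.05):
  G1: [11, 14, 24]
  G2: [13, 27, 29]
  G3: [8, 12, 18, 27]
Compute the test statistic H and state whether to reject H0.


Step 1: Combine all N = 10 observations and assign midranks.
sorted (value, group, rank): (8,G3,1), (11,G1,2), (12,G3,3), (13,G2,4), (14,G1,5), (18,G3,6), (24,G1,7), (27,G2,8.5), (27,G3,8.5), (29,G2,10)
Step 2: Sum ranks within each group.
R_1 = 14 (n_1 = 3)
R_2 = 22.5 (n_2 = 3)
R_3 = 18.5 (n_3 = 4)
Step 3: H = 12/(N(N+1)) * sum(R_i^2/n_i) - 3(N+1)
     = 12/(10*11) * (14^2/3 + 22.5^2/3 + 18.5^2/4) - 3*11
     = 0.109091 * 319.646 - 33
     = 1.870455.
Step 4: Ties present; correction factor C = 1 - 6/(10^3 - 10) = 0.993939. Corrected H = 1.870455 / 0.993939 = 1.881860.
Step 5: Under H0, H ~ chi^2(2); p-value = 0.390265.
Step 6: alpha = 0.05. fail to reject H0.

H = 1.8819, df = 2, p = 0.390265, fail to reject H0.


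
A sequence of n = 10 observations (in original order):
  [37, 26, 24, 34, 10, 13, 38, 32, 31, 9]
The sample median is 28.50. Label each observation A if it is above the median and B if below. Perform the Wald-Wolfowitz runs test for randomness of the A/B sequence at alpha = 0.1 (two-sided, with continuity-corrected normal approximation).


Step 1: Compute median = 28.50; label A = above, B = below.
Labels in order: ABBABBAAAB  (n_A = 5, n_B = 5)
Step 2: Count runs R = 6.
Step 3: Under H0 (random ordering), E[R] = 2*n_A*n_B/(n_A+n_B) + 1 = 2*5*5/10 + 1 = 6.0000.
        Var[R] = 2*n_A*n_B*(2*n_A*n_B - n_A - n_B) / ((n_A+n_B)^2 * (n_A+n_B-1)) = 2000/900 = 2.2222.
        SD[R] = 1.4907.
Step 4: R = E[R], so z = 0 with no continuity correction.
Step 5: Two-sided p-value via normal approximation = 2*(1 - Phi(|z|)) = 1.000000.
Step 6: alpha = 0.1. fail to reject H0.

R = 6, z = 0.0000, p = 1.000000, fail to reject H0.


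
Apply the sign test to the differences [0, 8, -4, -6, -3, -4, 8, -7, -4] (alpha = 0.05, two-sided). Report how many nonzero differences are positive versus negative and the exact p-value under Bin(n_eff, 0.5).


Step 1: Discard zero differences. Original n = 9; n_eff = number of nonzero differences = 8.
Nonzero differences (with sign): +8, -4, -6, -3, -4, +8, -7, -4
Step 2: Count signs: positive = 2, negative = 6.
Step 3: Under H0: P(positive) = 0.5, so the number of positives S ~ Bin(8, 0.5).
Step 4: Two-sided exact p-value = sum of Bin(8,0.5) probabilities at or below the observed probability = 0.289062.
Step 5: alpha = 0.05. fail to reject H0.

n_eff = 8, pos = 2, neg = 6, p = 0.289062, fail to reject H0.


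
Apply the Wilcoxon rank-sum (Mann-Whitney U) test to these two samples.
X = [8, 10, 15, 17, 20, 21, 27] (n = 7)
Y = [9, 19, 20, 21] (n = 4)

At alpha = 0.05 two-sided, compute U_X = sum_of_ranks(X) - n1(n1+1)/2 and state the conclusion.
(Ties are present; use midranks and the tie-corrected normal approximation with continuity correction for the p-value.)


Step 1: Combine and sort all 11 observations; assign midranks.
sorted (value, group): (8,X), (9,Y), (10,X), (15,X), (17,X), (19,Y), (20,X), (20,Y), (21,X), (21,Y), (27,X)
ranks: 8->1, 9->2, 10->3, 15->4, 17->5, 19->6, 20->7.5, 20->7.5, 21->9.5, 21->9.5, 27->11
Step 2: Rank sum for X: R1 = 1 + 3 + 4 + 5 + 7.5 + 9.5 + 11 = 41.
Step 3: U_X = R1 - n1(n1+1)/2 = 41 - 7*8/2 = 41 - 28 = 13.
       U_Y = n1*n2 - U_X = 28 - 13 = 15.
Step 4: Ties are present, so use the tie-corrected normal approximation (with continuity correction) for the p-value.
Step 5: p-value = 0.924376; compare to alpha = 0.05. fail to reject H0.

U_X = 13, p = 0.924376, fail to reject H0 at alpha = 0.05.


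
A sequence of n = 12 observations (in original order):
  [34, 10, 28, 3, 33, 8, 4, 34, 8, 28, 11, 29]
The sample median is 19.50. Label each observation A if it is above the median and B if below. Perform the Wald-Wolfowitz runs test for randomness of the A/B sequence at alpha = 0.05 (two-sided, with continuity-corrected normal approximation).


Step 1: Compute median = 19.50; label A = above, B = below.
Labels in order: ABABABBABABA  (n_A = 6, n_B = 6)
Step 2: Count runs R = 11.
Step 3: Under H0 (random ordering), E[R] = 2*n_A*n_B/(n_A+n_B) + 1 = 2*6*6/12 + 1 = 7.0000.
        Var[R] = 2*n_A*n_B*(2*n_A*n_B - n_A - n_B) / ((n_A+n_B)^2 * (n_A+n_B-1)) = 4320/1584 = 2.7273.
        SD[R] = 1.6514.
Step 4: Continuity-corrected z = (R - 0.5 - E[R]) / SD[R] = (11 - 0.5 - 7.0000) / 1.6514 = 2.1194.
Step 5: Two-sided p-value via normal approximation = 2*(1 - Phi(|z|)) = 0.034060.
Step 6: alpha = 0.05. reject H0.

R = 11, z = 2.1194, p = 0.034060, reject H0.


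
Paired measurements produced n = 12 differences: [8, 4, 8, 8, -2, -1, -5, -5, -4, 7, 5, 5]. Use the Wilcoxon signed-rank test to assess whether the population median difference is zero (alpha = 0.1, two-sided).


Step 1: Drop any zero differences (none here) and take |d_i|.
|d| = [8, 4, 8, 8, 2, 1, 5, 5, 4, 7, 5, 5]
Step 2: Midrank |d_i| (ties get averaged ranks).
ranks: |8|->11, |4|->3.5, |8|->11, |8|->11, |2|->2, |1|->1, |5|->6.5, |5|->6.5, |4|->3.5, |7|->9, |5|->6.5, |5|->6.5
Step 3: Attach original signs; sum ranks with positive sign and with negative sign.
W+ = 11 + 3.5 + 11 + 11 + 9 + 6.5 + 6.5 = 58.5
W- = 2 + 1 + 6.5 + 6.5 + 3.5 = 19.5
(Check: W+ + W- = 78 should equal n(n+1)/2 = 78.)
Step 4: Test statistic W = min(W+, W-) = 19.5.
Step 5: Ties in |d|, so use the tie-corrected normal approximation.
        E[W] = n(n+1)/4 = 12*13/4 = 39.
        Tie groups: |d|=4 (t=2), |d|=5 (t=4), |d|=8 (t=3); sum(t^3 - t) = 90.
        Var[W] = n(n+1)(2n+1)/24 - sum(t^3-t)/48 = 3900/24 - 90/48 = 160.625.
        z = (W - E[W]) / sqrt(Var[W]) = (19.5 - 39) / 12.6738 = -1.5386.
        Two-sided p = 2*Phi(z) = 0.123900.
Step 6: alpha = 0.1. fail to reject H0.

W+ = 58.5, W- = 19.5, W = min = 19.5, p = 0.123900, fail to reject H0.


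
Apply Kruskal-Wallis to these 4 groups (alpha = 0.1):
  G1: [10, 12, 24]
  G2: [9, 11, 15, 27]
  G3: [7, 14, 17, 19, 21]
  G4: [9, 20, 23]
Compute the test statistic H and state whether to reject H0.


Step 1: Combine all N = 15 observations and assign midranks.
sorted (value, group, rank): (7,G3,1), (9,G2,2.5), (9,G4,2.5), (10,G1,4), (11,G2,5), (12,G1,6), (14,G3,7), (15,G2,8), (17,G3,9), (19,G3,10), (20,G4,11), (21,G3,12), (23,G4,13), (24,G1,14), (27,G2,15)
Step 2: Sum ranks within each group.
R_1 = 24 (n_1 = 3)
R_2 = 30.5 (n_2 = 4)
R_3 = 39 (n_3 = 5)
R_4 = 26.5 (n_4 = 3)
Step 3: H = 12/(N(N+1)) * sum(R_i^2/n_i) - 3(N+1)
     = 12/(15*16) * (24^2/3 + 30.5^2/4 + 39^2/5 + 26.5^2/3) - 3*16
     = 0.050000 * 962.846 - 48
     = 0.142292.
Step 4: Ties present; correction factor C = 1 - 6/(15^3 - 15) = 0.998214. Corrected H = 0.142292 / 0.998214 = 0.142546.
Step 5: Under H0, H ~ chi^2(3); p-value = 0.986283.
Step 6: alpha = 0.1. fail to reject H0.

H = 0.1425, df = 3, p = 0.986283, fail to reject H0.


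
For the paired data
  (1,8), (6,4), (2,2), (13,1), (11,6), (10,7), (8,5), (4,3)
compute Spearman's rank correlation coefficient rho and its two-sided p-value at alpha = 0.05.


Step 1: Rank x and y separately (midranks; no ties here).
rank(x): 1->1, 6->4, 2->2, 13->8, 11->7, 10->6, 8->5, 4->3
rank(y): 8->8, 4->4, 2->2, 1->1, 6->6, 7->7, 5->5, 3->3
Step 2: d_i = R_x(i) - R_y(i); compute d_i^2.
  (1-8)^2=49, (4-4)^2=0, (2-2)^2=0, (8-1)^2=49, (7-6)^2=1, (6-7)^2=1, (5-5)^2=0, (3-3)^2=0
sum(d^2) = 100.
Step 3: rho = 1 - 6*100 / (8*(8^2 - 1)) = 1 - 600/504 = -0.190476.
Step 4: Under H0, t = rho * sqrt((n-2)/(1-rho^2)) = -0.4753 ~ t(6).
Step 5: Two-sided p-value from the t-distribution with 6 df = 0.651401.
Step 6: alpha = 0.05. fail to reject H0.

rho = -0.1905, p = 0.651401, fail to reject H0 at alpha = 0.05.


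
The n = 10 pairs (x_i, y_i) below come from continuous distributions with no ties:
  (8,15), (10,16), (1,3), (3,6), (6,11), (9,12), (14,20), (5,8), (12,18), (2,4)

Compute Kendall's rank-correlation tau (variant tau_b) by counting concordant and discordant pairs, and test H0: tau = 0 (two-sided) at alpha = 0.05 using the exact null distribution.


Step 1: Enumerate the 45 unordered pairs (i,j) with i<j and classify each by sign(x_j-x_i) * sign(y_j-y_i).
  (1,2):dx=+2,dy=+1->C; (1,3):dx=-7,dy=-12->C; (1,4):dx=-5,dy=-9->C; (1,5):dx=-2,dy=-4->C
  (1,6):dx=+1,dy=-3->D; (1,7):dx=+6,dy=+5->C; (1,8):dx=-3,dy=-7->C; (1,9):dx=+4,dy=+3->C
  (1,10):dx=-6,dy=-11->C; (2,3):dx=-9,dy=-13->C; (2,4):dx=-7,dy=-10->C; (2,5):dx=-4,dy=-5->C
  (2,6):dx=-1,dy=-4->C; (2,7):dx=+4,dy=+4->C; (2,8):dx=-5,dy=-8->C; (2,9):dx=+2,dy=+2->C
  (2,10):dx=-8,dy=-12->C; (3,4):dx=+2,dy=+3->C; (3,5):dx=+5,dy=+8->C; (3,6):dx=+8,dy=+9->C
  (3,7):dx=+13,dy=+17->C; (3,8):dx=+4,dy=+5->C; (3,9):dx=+11,dy=+15->C; (3,10):dx=+1,dy=+1->C
  (4,5):dx=+3,dy=+5->C; (4,6):dx=+6,dy=+6->C; (4,7):dx=+11,dy=+14->C; (4,8):dx=+2,dy=+2->C
  (4,9):dx=+9,dy=+12->C; (4,10):dx=-1,dy=-2->C; (5,6):dx=+3,dy=+1->C; (5,7):dx=+8,dy=+9->C
  (5,8):dx=-1,dy=-3->C; (5,9):dx=+6,dy=+7->C; (5,10):dx=-4,dy=-7->C; (6,7):dx=+5,dy=+8->C
  (6,8):dx=-4,dy=-4->C; (6,9):dx=+3,dy=+6->C; (6,10):dx=-7,dy=-8->C; (7,8):dx=-9,dy=-12->C
  (7,9):dx=-2,dy=-2->C; (7,10):dx=-12,dy=-16->C; (8,9):dx=+7,dy=+10->C; (8,10):dx=-3,dy=-4->C
  (9,10):dx=-10,dy=-14->C
Step 2: C = 44, D = 1, total pairs = 45.
Step 3: tau = (C - D)/(n(n-1)/2) = (44 - 1)/45 = 0.955556.
Step 4: Exact two-sided p-value (enumerate n! = 3628800 permutations of y under H0): p = 0.000006.
Step 5: alpha = 0.05. reject H0.

tau_b = 0.9556 (C=44, D=1), p = 0.000006, reject H0.


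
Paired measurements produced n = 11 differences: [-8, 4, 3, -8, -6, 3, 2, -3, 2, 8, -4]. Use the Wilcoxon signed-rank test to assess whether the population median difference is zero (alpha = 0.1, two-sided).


Step 1: Drop any zero differences (none here) and take |d_i|.
|d| = [8, 4, 3, 8, 6, 3, 2, 3, 2, 8, 4]
Step 2: Midrank |d_i| (ties get averaged ranks).
ranks: |8|->10, |4|->6.5, |3|->4, |8|->10, |6|->8, |3|->4, |2|->1.5, |3|->4, |2|->1.5, |8|->10, |4|->6.5
Step 3: Attach original signs; sum ranks with positive sign and with negative sign.
W+ = 6.5 + 4 + 4 + 1.5 + 1.5 + 10 = 27.5
W- = 10 + 10 + 8 + 4 + 6.5 = 38.5
(Check: W+ + W- = 66 should equal n(n+1)/2 = 66.)
Step 4: Test statistic W = min(W+, W-) = 27.5.
Step 5: Ties in |d|, so use the tie-corrected normal approximation.
        E[W] = n(n+1)/4 = 11*12/4 = 33.
        Tie groups: |d|=2 (t=2), |d|=3 (t=3), |d|=4 (t=2), |d|=8 (t=3); sum(t^3 - t) = 60.
        Var[W] = n(n+1)(2n+1)/24 - sum(t^3-t)/48 = 3036/24 - 60/48 = 125.25.
        z = (W - E[W]) / sqrt(Var[W]) = (27.5 - 33) / 11.1915 = -0.4914.
        Two-sided p = 2*Phi(z) = 0.623113.
Step 6: alpha = 0.1. fail to reject H0.

W+ = 27.5, W- = 38.5, W = min = 27.5, p = 0.623113, fail to reject H0.


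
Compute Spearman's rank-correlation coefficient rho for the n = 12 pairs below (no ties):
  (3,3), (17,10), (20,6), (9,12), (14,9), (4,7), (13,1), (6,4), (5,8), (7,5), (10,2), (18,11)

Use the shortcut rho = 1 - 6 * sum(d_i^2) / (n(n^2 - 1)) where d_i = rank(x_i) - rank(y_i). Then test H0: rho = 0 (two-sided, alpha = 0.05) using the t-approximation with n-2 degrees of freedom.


Step 1: Rank x and y separately (midranks; no ties here).
rank(x): 3->1, 17->10, 20->12, 9->6, 14->9, 4->2, 13->8, 6->4, 5->3, 7->5, 10->7, 18->11
rank(y): 3->3, 10->10, 6->6, 12->12, 9->9, 7->7, 1->1, 4->4, 8->8, 5->5, 2->2, 11->11
Step 2: d_i = R_x(i) - R_y(i); compute d_i^2.
  (1-3)^2=4, (10-10)^2=0, (12-6)^2=36, (6-12)^2=36, (9-9)^2=0, (2-7)^2=25, (8-1)^2=49, (4-4)^2=0, (3-8)^2=25, (5-5)^2=0, (7-2)^2=25, (11-11)^2=0
sum(d^2) = 200.
Step 3: rho = 1 - 6*200 / (12*(12^2 - 1)) = 1 - 1200/1716 = 0.300699.
Step 4: Under H0, t = rho * sqrt((n-2)/(1-rho^2)) = 0.9970 ~ t(10).
Step 5: Two-sided p-value from the t-distribution with 10 df = 0.342260.
Step 6: alpha = 0.05. fail to reject H0.

rho = 0.3007, p = 0.342260, fail to reject H0 at alpha = 0.05.


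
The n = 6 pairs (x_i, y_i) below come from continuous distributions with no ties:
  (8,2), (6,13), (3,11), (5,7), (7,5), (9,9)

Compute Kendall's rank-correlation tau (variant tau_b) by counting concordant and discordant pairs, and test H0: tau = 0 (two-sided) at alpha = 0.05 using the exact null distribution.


Step 1: Enumerate the 15 unordered pairs (i,j) with i<j and classify each by sign(x_j-x_i) * sign(y_j-y_i).
  (1,2):dx=-2,dy=+11->D; (1,3):dx=-5,dy=+9->D; (1,4):dx=-3,dy=+5->D; (1,5):dx=-1,dy=+3->D
  (1,6):dx=+1,dy=+7->C; (2,3):dx=-3,dy=-2->C; (2,4):dx=-1,dy=-6->C; (2,5):dx=+1,dy=-8->D
  (2,6):dx=+3,dy=-4->D; (3,4):dx=+2,dy=-4->D; (3,5):dx=+4,dy=-6->D; (3,6):dx=+6,dy=-2->D
  (4,5):dx=+2,dy=-2->D; (4,6):dx=+4,dy=+2->C; (5,6):dx=+2,dy=+4->C
Step 2: C = 5, D = 10, total pairs = 15.
Step 3: tau = (C - D)/(n(n-1)/2) = (5 - 10)/15 = -0.333333.
Step 4: Exact two-sided p-value (enumerate n! = 720 permutations of y under H0): p = 0.469444.
Step 5: alpha = 0.05. fail to reject H0.

tau_b = -0.3333 (C=5, D=10), p = 0.469444, fail to reject H0.


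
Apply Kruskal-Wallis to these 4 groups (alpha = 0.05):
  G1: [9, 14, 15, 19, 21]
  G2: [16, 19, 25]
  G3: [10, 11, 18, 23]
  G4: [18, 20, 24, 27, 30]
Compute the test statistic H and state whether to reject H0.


Step 1: Combine all N = 17 observations and assign midranks.
sorted (value, group, rank): (9,G1,1), (10,G3,2), (11,G3,3), (14,G1,4), (15,G1,5), (16,G2,6), (18,G3,7.5), (18,G4,7.5), (19,G1,9.5), (19,G2,9.5), (20,G4,11), (21,G1,12), (23,G3,13), (24,G4,14), (25,G2,15), (27,G4,16), (30,G4,17)
Step 2: Sum ranks within each group.
R_1 = 31.5 (n_1 = 5)
R_2 = 30.5 (n_2 = 3)
R_3 = 25.5 (n_3 = 4)
R_4 = 65.5 (n_4 = 5)
Step 3: H = 12/(N(N+1)) * sum(R_i^2/n_i) - 3(N+1)
     = 12/(17*18) * (31.5^2/5 + 30.5^2/3 + 25.5^2/4 + 65.5^2/5) - 3*18
     = 0.039216 * 1529.15 - 54
     = 5.966503.
Step 4: Ties present; correction factor C = 1 - 12/(17^3 - 17) = 0.997549. Corrected H = 5.966503 / 0.997549 = 5.981163.
Step 5: Under H0, H ~ chi^2(3); p-value = 0.112530.
Step 6: alpha = 0.05. fail to reject H0.

H = 5.9812, df = 3, p = 0.112530, fail to reject H0.


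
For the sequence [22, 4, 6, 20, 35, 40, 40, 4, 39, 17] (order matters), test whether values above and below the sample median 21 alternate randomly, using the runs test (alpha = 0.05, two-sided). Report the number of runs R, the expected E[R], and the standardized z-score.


Step 1: Compute median = 21; label A = above, B = below.
Labels in order: ABBBAAABAB  (n_A = 5, n_B = 5)
Step 2: Count runs R = 6.
Step 3: Under H0 (random ordering), E[R] = 2*n_A*n_B/(n_A+n_B) + 1 = 2*5*5/10 + 1 = 6.0000.
        Var[R] = 2*n_A*n_B*(2*n_A*n_B - n_A - n_B) / ((n_A+n_B)^2 * (n_A+n_B-1)) = 2000/900 = 2.2222.
        SD[R] = 1.4907.
Step 4: R = E[R], so z = 0 with no continuity correction.
Step 5: Two-sided p-value via normal approximation = 2*(1 - Phi(|z|)) = 1.000000.
Step 6: alpha = 0.05. fail to reject H0.

R = 6, z = 0.0000, p = 1.000000, fail to reject H0.


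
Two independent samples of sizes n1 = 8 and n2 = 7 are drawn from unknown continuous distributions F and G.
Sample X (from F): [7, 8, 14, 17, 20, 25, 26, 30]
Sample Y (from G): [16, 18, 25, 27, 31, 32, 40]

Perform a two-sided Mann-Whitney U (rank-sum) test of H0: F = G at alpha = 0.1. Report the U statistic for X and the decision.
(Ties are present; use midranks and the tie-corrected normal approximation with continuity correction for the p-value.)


Step 1: Combine and sort all 15 observations; assign midranks.
sorted (value, group): (7,X), (8,X), (14,X), (16,Y), (17,X), (18,Y), (20,X), (25,X), (25,Y), (26,X), (27,Y), (30,X), (31,Y), (32,Y), (40,Y)
ranks: 7->1, 8->2, 14->3, 16->4, 17->5, 18->6, 20->7, 25->8.5, 25->8.5, 26->10, 27->11, 30->12, 31->13, 32->14, 40->15
Step 2: Rank sum for X: R1 = 1 + 2 + 3 + 5 + 7 + 8.5 + 10 + 12 = 48.5.
Step 3: U_X = R1 - n1(n1+1)/2 = 48.5 - 8*9/2 = 48.5 - 36 = 12.5.
       U_Y = n1*n2 - U_X = 56 - 12.5 = 43.5.
Step 4: Ties are present, so use the tie-corrected normal approximation (with continuity correction) for the p-value.
Step 5: p-value = 0.082305; compare to alpha = 0.1. reject H0.

U_X = 12.5, p = 0.082305, reject H0 at alpha = 0.1.


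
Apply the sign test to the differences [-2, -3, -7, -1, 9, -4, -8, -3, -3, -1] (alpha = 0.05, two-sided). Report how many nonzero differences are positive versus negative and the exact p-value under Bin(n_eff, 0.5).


Step 1: Discard zero differences. Original n = 10; n_eff = number of nonzero differences = 10.
Nonzero differences (with sign): -2, -3, -7, -1, +9, -4, -8, -3, -3, -1
Step 2: Count signs: positive = 1, negative = 9.
Step 3: Under H0: P(positive) = 0.5, so the number of positives S ~ Bin(10, 0.5).
Step 4: Two-sided exact p-value = sum of Bin(10,0.5) probabilities at or below the observed probability = 0.021484.
Step 5: alpha = 0.05. reject H0.

n_eff = 10, pos = 1, neg = 9, p = 0.021484, reject H0.


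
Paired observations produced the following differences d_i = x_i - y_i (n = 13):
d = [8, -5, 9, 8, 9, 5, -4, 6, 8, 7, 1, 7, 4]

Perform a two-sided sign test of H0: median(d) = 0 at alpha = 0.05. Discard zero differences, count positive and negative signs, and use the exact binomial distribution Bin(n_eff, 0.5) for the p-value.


Step 1: Discard zero differences. Original n = 13; n_eff = number of nonzero differences = 13.
Nonzero differences (with sign): +8, -5, +9, +8, +9, +5, -4, +6, +8, +7, +1, +7, +4
Step 2: Count signs: positive = 11, negative = 2.
Step 3: Under H0: P(positive) = 0.5, so the number of positives S ~ Bin(13, 0.5).
Step 4: Two-sided exact p-value = sum of Bin(13,0.5) probabilities at or below the observed probability = 0.022461.
Step 5: alpha = 0.05. reject H0.

n_eff = 13, pos = 11, neg = 2, p = 0.022461, reject H0.


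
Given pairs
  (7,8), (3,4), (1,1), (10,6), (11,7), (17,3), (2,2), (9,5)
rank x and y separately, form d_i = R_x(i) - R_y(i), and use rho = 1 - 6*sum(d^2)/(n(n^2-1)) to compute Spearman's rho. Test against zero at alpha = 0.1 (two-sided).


Step 1: Rank x and y separately (midranks; no ties here).
rank(x): 7->4, 3->3, 1->1, 10->6, 11->7, 17->8, 2->2, 9->5
rank(y): 8->8, 4->4, 1->1, 6->6, 7->7, 3->3, 2->2, 5->5
Step 2: d_i = R_x(i) - R_y(i); compute d_i^2.
  (4-8)^2=16, (3-4)^2=1, (1-1)^2=0, (6-6)^2=0, (7-7)^2=0, (8-3)^2=25, (2-2)^2=0, (5-5)^2=0
sum(d^2) = 42.
Step 3: rho = 1 - 6*42 / (8*(8^2 - 1)) = 1 - 252/504 = 0.500000.
Step 4: Under H0, t = rho * sqrt((n-2)/(1-rho^2)) = 1.4142 ~ t(6).
Step 5: Two-sided p-value from the t-distribution with 6 df = 0.207031.
Step 6: alpha = 0.1. fail to reject H0.

rho = 0.5000, p = 0.207031, fail to reject H0 at alpha = 0.1.


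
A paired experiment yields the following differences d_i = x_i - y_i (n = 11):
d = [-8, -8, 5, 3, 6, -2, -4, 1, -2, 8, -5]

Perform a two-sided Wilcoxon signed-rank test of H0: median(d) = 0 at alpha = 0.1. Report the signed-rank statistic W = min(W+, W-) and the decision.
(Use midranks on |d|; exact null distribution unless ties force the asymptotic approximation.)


Step 1: Drop any zero differences (none here) and take |d_i|.
|d| = [8, 8, 5, 3, 6, 2, 4, 1, 2, 8, 5]
Step 2: Midrank |d_i| (ties get averaged ranks).
ranks: |8|->10, |8|->10, |5|->6.5, |3|->4, |6|->8, |2|->2.5, |4|->5, |1|->1, |2|->2.5, |8|->10, |5|->6.5
Step 3: Attach original signs; sum ranks with positive sign and with negative sign.
W+ = 6.5 + 4 + 8 + 1 + 10 = 29.5
W- = 10 + 10 + 2.5 + 5 + 2.5 + 6.5 = 36.5
(Check: W+ + W- = 66 should equal n(n+1)/2 = 66.)
Step 4: Test statistic W = min(W+, W-) = 29.5.
Step 5: Ties in |d|, so use the tie-corrected normal approximation.
        E[W] = n(n+1)/4 = 11*12/4 = 33.
        Tie groups: |d|=2 (t=2), |d|=5 (t=2), |d|=8 (t=3); sum(t^3 - t) = 36.
        Var[W] = n(n+1)(2n+1)/24 - sum(t^3-t)/48 = 3036/24 - 36/48 = 125.75.
        z = (W - E[W]) / sqrt(Var[W]) = (29.5 - 33) / 11.2138 = -0.3121.
        Two-sided p = 2*Phi(z) = 0.754953.
Step 6: alpha = 0.1. fail to reject H0.

W+ = 29.5, W- = 36.5, W = min = 29.5, p = 0.754953, fail to reject H0.


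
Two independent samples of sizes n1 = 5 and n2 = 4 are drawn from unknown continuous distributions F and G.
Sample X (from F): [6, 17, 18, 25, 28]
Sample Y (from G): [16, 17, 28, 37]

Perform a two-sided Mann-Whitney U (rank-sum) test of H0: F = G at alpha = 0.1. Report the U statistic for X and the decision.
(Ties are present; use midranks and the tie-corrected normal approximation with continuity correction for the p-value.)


Step 1: Combine and sort all 9 observations; assign midranks.
sorted (value, group): (6,X), (16,Y), (17,X), (17,Y), (18,X), (25,X), (28,X), (28,Y), (37,Y)
ranks: 6->1, 16->2, 17->3.5, 17->3.5, 18->5, 25->6, 28->7.5, 28->7.5, 37->9
Step 2: Rank sum for X: R1 = 1 + 3.5 + 5 + 6 + 7.5 = 23.
Step 3: U_X = R1 - n1(n1+1)/2 = 23 - 5*6/2 = 23 - 15 = 8.
       U_Y = n1*n2 - U_X = 20 - 8 = 12.
Step 4: Ties are present, so use the tie-corrected normal approximation (with continuity correction) for the p-value.
Step 5: p-value = 0.710992; compare to alpha = 0.1. fail to reject H0.

U_X = 8, p = 0.710992, fail to reject H0 at alpha = 0.1.


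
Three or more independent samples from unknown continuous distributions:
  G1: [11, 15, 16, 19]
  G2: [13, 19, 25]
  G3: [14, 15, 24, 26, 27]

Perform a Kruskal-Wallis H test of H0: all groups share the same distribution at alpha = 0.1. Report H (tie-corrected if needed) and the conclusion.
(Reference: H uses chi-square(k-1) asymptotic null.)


Step 1: Combine all N = 12 observations and assign midranks.
sorted (value, group, rank): (11,G1,1), (13,G2,2), (14,G3,3), (15,G1,4.5), (15,G3,4.5), (16,G1,6), (19,G1,7.5), (19,G2,7.5), (24,G3,9), (25,G2,10), (26,G3,11), (27,G3,12)
Step 2: Sum ranks within each group.
R_1 = 19 (n_1 = 4)
R_2 = 19.5 (n_2 = 3)
R_3 = 39.5 (n_3 = 5)
Step 3: H = 12/(N(N+1)) * sum(R_i^2/n_i) - 3(N+1)
     = 12/(12*13) * (19^2/4 + 19.5^2/3 + 39.5^2/5) - 3*13
     = 0.076923 * 529.05 - 39
     = 1.696154.
Step 4: Ties present; correction factor C = 1 - 12/(12^3 - 12) = 0.993007. Corrected H = 1.696154 / 0.993007 = 1.708099.
Step 5: Under H0, H ~ chi^2(2); p-value = 0.425688.
Step 6: alpha = 0.1. fail to reject H0.

H = 1.7081, df = 2, p = 0.425688, fail to reject H0.


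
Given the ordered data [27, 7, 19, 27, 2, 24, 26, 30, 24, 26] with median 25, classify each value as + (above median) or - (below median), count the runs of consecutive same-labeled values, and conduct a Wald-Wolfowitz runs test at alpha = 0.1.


Step 1: Compute median = 25; label A = above, B = below.
Labels in order: ABBABBAABA  (n_A = 5, n_B = 5)
Step 2: Count runs R = 7.
Step 3: Under H0 (random ordering), E[R] = 2*n_A*n_B/(n_A+n_B) + 1 = 2*5*5/10 + 1 = 6.0000.
        Var[R] = 2*n_A*n_B*(2*n_A*n_B - n_A - n_B) / ((n_A+n_B)^2 * (n_A+n_B-1)) = 2000/900 = 2.2222.
        SD[R] = 1.4907.
Step 4: Continuity-corrected z = (R - 0.5 - E[R]) / SD[R] = (7 - 0.5 - 6.0000) / 1.4907 = 0.3354.
Step 5: Two-sided p-value via normal approximation = 2*(1 - Phi(|z|)) = 0.737316.
Step 6: alpha = 0.1. fail to reject H0.

R = 7, z = 0.3354, p = 0.737316, fail to reject H0.


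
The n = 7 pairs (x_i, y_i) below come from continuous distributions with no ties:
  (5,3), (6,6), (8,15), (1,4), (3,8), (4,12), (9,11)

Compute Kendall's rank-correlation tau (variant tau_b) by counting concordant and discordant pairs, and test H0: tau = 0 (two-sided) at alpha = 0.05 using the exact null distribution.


Step 1: Enumerate the 21 unordered pairs (i,j) with i<j and classify each by sign(x_j-x_i) * sign(y_j-y_i).
  (1,2):dx=+1,dy=+3->C; (1,3):dx=+3,dy=+12->C; (1,4):dx=-4,dy=+1->D; (1,5):dx=-2,dy=+5->D
  (1,6):dx=-1,dy=+9->D; (1,7):dx=+4,dy=+8->C; (2,3):dx=+2,dy=+9->C; (2,4):dx=-5,dy=-2->C
  (2,5):dx=-3,dy=+2->D; (2,6):dx=-2,dy=+6->D; (2,7):dx=+3,dy=+5->C; (3,4):dx=-7,dy=-11->C
  (3,5):dx=-5,dy=-7->C; (3,6):dx=-4,dy=-3->C; (3,7):dx=+1,dy=-4->D; (4,5):dx=+2,dy=+4->C
  (4,6):dx=+3,dy=+8->C; (4,7):dx=+8,dy=+7->C; (5,6):dx=+1,dy=+4->C; (5,7):dx=+6,dy=+3->C
  (6,7):dx=+5,dy=-1->D
Step 2: C = 14, D = 7, total pairs = 21.
Step 3: tau = (C - D)/(n(n-1)/2) = (14 - 7)/21 = 0.333333.
Step 4: Exact two-sided p-value (enumerate n! = 5040 permutations of y under H0): p = 0.381349.
Step 5: alpha = 0.05. fail to reject H0.

tau_b = 0.3333 (C=14, D=7), p = 0.381349, fail to reject H0.


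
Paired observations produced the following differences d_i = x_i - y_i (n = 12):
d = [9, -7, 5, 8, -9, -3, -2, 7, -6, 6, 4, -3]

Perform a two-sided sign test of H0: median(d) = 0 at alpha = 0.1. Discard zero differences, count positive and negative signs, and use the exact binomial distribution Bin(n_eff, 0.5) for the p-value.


Step 1: Discard zero differences. Original n = 12; n_eff = number of nonzero differences = 12.
Nonzero differences (with sign): +9, -7, +5, +8, -9, -3, -2, +7, -6, +6, +4, -3
Step 2: Count signs: positive = 6, negative = 6.
Step 3: Under H0: P(positive) = 0.5, so the number of positives S ~ Bin(12, 0.5).
Step 4: Two-sided exact p-value = sum of Bin(12,0.5) probabilities at or below the observed probability = 1.000000.
Step 5: alpha = 0.1. fail to reject H0.

n_eff = 12, pos = 6, neg = 6, p = 1.000000, fail to reject H0.


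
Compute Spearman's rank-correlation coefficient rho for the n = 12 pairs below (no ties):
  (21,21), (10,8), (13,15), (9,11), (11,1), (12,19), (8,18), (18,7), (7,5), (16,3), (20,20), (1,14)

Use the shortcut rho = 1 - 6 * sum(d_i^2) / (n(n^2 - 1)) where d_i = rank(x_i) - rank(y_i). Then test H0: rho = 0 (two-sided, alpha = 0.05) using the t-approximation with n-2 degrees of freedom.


Step 1: Rank x and y separately (midranks; no ties here).
rank(x): 21->12, 10->5, 13->8, 9->4, 11->6, 12->7, 8->3, 18->10, 7->2, 16->9, 20->11, 1->1
rank(y): 21->12, 8->5, 15->8, 11->6, 1->1, 19->10, 18->9, 7->4, 5->3, 3->2, 20->11, 14->7
Step 2: d_i = R_x(i) - R_y(i); compute d_i^2.
  (12-12)^2=0, (5-5)^2=0, (8-8)^2=0, (4-6)^2=4, (6-1)^2=25, (7-10)^2=9, (3-9)^2=36, (10-4)^2=36, (2-3)^2=1, (9-2)^2=49, (11-11)^2=0, (1-7)^2=36
sum(d^2) = 196.
Step 3: rho = 1 - 6*196 / (12*(12^2 - 1)) = 1 - 1176/1716 = 0.314685.
Step 4: Under H0, t = rho * sqrt((n-2)/(1-rho^2)) = 1.0484 ~ t(10).
Step 5: Two-sided p-value from the t-distribution with 10 df = 0.319139.
Step 6: alpha = 0.05. fail to reject H0.

rho = 0.3147, p = 0.319139, fail to reject H0 at alpha = 0.05.
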